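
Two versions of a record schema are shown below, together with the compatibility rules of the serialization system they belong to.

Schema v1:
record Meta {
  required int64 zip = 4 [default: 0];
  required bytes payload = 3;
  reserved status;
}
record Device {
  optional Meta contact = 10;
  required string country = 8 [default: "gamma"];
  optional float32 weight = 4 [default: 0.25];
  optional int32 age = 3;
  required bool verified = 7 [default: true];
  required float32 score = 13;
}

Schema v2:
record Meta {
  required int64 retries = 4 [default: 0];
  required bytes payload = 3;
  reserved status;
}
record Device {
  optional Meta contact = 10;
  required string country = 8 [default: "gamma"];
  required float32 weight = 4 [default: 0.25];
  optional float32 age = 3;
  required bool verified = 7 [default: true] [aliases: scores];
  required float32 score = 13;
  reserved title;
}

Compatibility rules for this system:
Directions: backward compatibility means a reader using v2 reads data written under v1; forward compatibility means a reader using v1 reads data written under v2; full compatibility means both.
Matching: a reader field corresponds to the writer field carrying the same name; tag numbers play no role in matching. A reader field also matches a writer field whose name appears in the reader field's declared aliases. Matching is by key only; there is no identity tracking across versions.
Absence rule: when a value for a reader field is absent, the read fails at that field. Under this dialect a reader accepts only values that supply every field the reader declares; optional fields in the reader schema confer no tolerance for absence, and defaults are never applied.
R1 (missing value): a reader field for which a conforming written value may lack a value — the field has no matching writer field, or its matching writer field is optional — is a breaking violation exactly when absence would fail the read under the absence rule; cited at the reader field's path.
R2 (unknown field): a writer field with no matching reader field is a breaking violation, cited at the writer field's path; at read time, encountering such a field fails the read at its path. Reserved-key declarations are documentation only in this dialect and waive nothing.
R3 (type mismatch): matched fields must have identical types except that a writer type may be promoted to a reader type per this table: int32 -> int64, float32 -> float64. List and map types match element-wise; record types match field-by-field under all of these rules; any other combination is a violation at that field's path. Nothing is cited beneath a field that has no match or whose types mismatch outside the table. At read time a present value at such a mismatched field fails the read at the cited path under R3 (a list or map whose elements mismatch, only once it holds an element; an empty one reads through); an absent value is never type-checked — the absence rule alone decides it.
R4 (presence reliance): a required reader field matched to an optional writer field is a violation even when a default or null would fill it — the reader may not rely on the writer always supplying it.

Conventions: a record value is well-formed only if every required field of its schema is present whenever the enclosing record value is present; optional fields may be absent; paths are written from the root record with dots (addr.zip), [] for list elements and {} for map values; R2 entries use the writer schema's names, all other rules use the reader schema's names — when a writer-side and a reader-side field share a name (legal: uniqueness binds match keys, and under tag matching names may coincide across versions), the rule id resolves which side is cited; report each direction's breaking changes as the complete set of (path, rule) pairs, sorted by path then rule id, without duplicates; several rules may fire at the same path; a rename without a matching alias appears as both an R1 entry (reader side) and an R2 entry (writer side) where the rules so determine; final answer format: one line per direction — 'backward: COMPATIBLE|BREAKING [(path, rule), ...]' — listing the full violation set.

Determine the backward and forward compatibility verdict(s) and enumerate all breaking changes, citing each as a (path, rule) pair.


arrows below run writer -> reader for Device
backward analysis of Device with v2 as reader and v1 as writer:
  contact: paired with writer contact (Meta -> Meta; writer optional)
  country: paired with writer country (string -> string; writer required)
  weight: paired with writer weight (float32 -> float32; writer optional)
  age: paired with writer age (int32 -> float32; writer optional)
  verified: paired with writer verified (bool -> bool; writer required)
  score: paired with writer score (float32 -> float32; writer required)
  contact.retries: no writer-side match
  contact.payload: paired with writer contact.payload (bytes -> bytes; writer required)
  writer field contact.zip has no reader counterpart
  rule R1 violated at age
  rule R3 violated at age
  rule R1 violated at contact
  rule R1 violated at contact.retries
  rule R2 violated at contact.zip
  rule R1 violated at weight
  rule R4 violated at weight
  => backward: BREAKING (7)
forward analysis of Device with v1 as reader and v2 as writer:
  contact: paired with writer contact (Meta -> Meta; writer optional)
  country: paired with writer country (string -> string; writer required)
  weight: paired with writer weight (float32 -> float32; writer required)
  age: paired with writer age (float32 -> int32; writer optional)
  verified: paired with writer verified (bool -> bool; writer required)
  score: paired with writer score (float32 -> float32; writer required)
  contact.zip: no writer-side match
  contact.payload: paired with writer contact.payload (bytes -> bytes; writer required)
  writer field contact.retries has no reader counterpart
  rule R1 violated at age
  rule R3 violated at age
  rule R1 violated at contact
  rule R2 violated at contact.retries
  rule R1 violated at contact.zip
  => forward: BREAKING (5)

backward: BREAKING [(age, R1), (age, R3), (contact, R1), (contact.retries, R1), (contact.zip, R2), (weight, R1), (weight, R4)]; forward: BREAKING [(age, R1), (age, R3), (contact, R1), (contact.retries, R2), (contact.zip, R1)]


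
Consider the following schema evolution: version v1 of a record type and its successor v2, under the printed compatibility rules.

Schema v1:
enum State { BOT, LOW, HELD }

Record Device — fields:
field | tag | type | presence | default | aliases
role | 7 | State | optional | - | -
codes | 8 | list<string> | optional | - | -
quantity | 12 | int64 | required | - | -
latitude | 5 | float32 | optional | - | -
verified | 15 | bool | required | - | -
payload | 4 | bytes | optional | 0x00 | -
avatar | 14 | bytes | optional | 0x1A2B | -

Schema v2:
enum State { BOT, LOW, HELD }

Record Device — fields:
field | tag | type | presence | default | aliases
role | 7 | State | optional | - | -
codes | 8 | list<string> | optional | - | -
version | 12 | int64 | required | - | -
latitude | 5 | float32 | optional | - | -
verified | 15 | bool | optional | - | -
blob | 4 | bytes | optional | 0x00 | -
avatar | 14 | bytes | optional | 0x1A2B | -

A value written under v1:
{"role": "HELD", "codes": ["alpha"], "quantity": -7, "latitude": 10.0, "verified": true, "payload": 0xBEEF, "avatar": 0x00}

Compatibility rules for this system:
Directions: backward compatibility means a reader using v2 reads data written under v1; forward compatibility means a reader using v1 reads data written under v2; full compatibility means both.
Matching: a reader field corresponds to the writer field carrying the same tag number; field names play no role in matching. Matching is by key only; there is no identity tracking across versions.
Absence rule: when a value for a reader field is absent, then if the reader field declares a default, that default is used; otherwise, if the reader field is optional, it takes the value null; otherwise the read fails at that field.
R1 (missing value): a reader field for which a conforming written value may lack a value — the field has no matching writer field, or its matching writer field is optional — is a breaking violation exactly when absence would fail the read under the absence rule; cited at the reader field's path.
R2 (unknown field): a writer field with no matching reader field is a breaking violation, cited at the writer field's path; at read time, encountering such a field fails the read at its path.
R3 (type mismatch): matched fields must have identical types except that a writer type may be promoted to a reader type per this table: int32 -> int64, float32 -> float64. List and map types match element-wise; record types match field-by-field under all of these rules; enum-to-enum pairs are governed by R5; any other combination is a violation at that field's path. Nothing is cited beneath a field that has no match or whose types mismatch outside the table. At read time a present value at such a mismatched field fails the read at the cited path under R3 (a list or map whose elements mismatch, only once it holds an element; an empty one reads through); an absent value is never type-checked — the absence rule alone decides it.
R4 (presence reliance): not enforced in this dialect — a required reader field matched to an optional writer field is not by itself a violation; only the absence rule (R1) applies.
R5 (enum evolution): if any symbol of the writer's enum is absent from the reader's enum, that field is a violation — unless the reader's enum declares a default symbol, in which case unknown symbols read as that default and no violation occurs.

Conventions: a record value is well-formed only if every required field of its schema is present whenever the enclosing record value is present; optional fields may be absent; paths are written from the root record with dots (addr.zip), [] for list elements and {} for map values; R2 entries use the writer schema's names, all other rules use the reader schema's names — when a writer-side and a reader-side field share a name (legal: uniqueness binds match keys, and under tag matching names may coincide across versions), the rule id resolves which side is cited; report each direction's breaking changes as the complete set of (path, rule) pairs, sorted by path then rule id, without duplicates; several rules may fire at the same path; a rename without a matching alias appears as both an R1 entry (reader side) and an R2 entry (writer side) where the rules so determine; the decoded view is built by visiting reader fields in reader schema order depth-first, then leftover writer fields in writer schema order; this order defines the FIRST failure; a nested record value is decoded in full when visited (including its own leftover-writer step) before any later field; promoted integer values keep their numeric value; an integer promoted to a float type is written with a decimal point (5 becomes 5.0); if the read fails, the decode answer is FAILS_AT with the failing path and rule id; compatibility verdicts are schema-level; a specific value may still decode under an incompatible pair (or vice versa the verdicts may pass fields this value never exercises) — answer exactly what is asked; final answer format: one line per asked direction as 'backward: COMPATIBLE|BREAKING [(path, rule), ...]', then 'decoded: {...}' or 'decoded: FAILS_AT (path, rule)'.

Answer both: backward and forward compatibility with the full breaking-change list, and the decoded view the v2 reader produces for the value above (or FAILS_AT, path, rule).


the writer's type comes first in each Device pair
backward pass over Device, reader schema v2, writer schema v1:
  role <- role (State -> State, writer optional)
  codes <- codes (list<string> -> list<string>, writer optional)
  version <- quantity (int64 -> int64, writer required)
  latitude <- latitude (float32 -> float32, writer optional)
  verified <- verified (bool -> bool, writer required)
  blob <- payload (bytes -> bytes, writer optional)
  avatar <- avatar (bytes -> bytes, writer optional)
  => backward: COMPATIBLE
forward pass over Device, reader schema v1, writer schema v2:
  role <- role (State -> State, writer optional)
  codes <- codes (list<string> -> list<string>, writer optional)
  quantity <- version (int64 -> int64, writer required)
  latitude <- latitude (float32 -> float32, writer optional)
  verified <- verified (bool -> bool, writer optional)
  payload <- blob (bytes -> bytes, writer optional)
  avatar <- avatar (bytes -> bytes, writer optional)
  violation R1 at verified
  => 1 violation(s): forward is BREAKING for Device
migrating the Device value to v2:
  role := "HELD"
  codes := ["alpha"]
  version := -7 (from writer quantity)
  latitude := 10.0
  verified := true
  blob := 0xBEEF (from writer payload)
  avatar := 0x00
  => decoded: {"role": "HELD", "codes": ["alpha"], "version": -7, "latitude": 10.0, "verified": true, "blob": 0xBEEF, "avatar": 0x00}

backward: COMPATIBLE []; forward: BREAKING [(verified, R1)]; decoded: {"role": "HELD", "codes": ["alpha"], "version": -7, "latitude": 10.0, "verified": true, "blob": 0xBEEF, "avatar": 0x00}


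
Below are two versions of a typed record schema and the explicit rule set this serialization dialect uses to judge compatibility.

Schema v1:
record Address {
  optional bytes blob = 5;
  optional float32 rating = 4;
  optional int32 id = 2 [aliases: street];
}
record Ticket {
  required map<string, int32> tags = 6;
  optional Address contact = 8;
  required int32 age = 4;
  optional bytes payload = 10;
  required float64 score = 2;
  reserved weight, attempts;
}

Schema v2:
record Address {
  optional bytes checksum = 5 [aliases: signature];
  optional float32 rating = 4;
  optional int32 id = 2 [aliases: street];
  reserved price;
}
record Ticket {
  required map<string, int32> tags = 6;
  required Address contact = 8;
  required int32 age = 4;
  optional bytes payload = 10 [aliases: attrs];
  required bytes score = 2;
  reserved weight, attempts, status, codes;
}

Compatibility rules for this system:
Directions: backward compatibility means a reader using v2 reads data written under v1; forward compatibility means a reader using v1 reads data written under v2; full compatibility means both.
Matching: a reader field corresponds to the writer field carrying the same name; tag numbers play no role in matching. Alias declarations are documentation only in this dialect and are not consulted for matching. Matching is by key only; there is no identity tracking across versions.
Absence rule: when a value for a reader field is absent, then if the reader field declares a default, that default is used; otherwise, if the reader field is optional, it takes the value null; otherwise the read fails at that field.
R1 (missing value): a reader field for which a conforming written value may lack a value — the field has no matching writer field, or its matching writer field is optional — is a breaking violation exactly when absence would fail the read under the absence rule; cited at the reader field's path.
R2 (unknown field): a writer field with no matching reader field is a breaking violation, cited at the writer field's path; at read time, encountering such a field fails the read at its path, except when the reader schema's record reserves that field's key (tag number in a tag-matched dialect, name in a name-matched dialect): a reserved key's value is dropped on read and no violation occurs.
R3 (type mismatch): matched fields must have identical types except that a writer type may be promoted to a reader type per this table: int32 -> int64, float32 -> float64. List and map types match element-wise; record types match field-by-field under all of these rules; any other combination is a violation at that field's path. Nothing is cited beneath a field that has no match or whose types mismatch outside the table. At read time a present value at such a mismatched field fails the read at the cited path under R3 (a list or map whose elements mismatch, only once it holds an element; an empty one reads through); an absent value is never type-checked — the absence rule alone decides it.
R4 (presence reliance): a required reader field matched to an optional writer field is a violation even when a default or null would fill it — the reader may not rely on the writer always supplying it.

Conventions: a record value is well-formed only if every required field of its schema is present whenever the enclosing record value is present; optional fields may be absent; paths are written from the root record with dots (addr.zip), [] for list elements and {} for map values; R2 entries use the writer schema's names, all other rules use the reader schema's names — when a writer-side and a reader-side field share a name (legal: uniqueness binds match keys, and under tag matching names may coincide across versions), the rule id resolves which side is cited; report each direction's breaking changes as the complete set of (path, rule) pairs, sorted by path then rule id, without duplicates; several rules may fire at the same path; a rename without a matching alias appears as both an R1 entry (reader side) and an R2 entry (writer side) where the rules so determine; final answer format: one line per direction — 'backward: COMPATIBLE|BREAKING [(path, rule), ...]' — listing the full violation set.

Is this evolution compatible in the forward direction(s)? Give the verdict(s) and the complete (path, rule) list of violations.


each type pair in Ticket: writer, then reader
checking forward for Ticket: reader v1 against writer v2:
  tags <- tags (map<string, int32> -> map<string, int32>, writer required)
  contact <- contact (Address -> Address, writer required)
  age <- age (int32 -> int32, writer required)
  payload <- payload (bytes -> bytes, writer optional)
  score <- score (bytes -> float64, writer required)
  contact.blob has no writer counterpart
  contact.rating <- contact.rating (float32 -> float32, writer optional)
  contact.id <- contact.id (int32 -> int32, writer optional)
  leftover writer field: contact.checksum
  violation R2 at contact.checksum
  violation R3 at score
  => 2 violation(s): forward is BREAKING for Ticket
the other Ticket changes do not affect what is asked:
  field contact in record Ticket: optional changed to required -> fires only in the backward direction of Ticket, which is not asked here

forward: BREAKING [(contact.checksum, R2), (score, R3)]


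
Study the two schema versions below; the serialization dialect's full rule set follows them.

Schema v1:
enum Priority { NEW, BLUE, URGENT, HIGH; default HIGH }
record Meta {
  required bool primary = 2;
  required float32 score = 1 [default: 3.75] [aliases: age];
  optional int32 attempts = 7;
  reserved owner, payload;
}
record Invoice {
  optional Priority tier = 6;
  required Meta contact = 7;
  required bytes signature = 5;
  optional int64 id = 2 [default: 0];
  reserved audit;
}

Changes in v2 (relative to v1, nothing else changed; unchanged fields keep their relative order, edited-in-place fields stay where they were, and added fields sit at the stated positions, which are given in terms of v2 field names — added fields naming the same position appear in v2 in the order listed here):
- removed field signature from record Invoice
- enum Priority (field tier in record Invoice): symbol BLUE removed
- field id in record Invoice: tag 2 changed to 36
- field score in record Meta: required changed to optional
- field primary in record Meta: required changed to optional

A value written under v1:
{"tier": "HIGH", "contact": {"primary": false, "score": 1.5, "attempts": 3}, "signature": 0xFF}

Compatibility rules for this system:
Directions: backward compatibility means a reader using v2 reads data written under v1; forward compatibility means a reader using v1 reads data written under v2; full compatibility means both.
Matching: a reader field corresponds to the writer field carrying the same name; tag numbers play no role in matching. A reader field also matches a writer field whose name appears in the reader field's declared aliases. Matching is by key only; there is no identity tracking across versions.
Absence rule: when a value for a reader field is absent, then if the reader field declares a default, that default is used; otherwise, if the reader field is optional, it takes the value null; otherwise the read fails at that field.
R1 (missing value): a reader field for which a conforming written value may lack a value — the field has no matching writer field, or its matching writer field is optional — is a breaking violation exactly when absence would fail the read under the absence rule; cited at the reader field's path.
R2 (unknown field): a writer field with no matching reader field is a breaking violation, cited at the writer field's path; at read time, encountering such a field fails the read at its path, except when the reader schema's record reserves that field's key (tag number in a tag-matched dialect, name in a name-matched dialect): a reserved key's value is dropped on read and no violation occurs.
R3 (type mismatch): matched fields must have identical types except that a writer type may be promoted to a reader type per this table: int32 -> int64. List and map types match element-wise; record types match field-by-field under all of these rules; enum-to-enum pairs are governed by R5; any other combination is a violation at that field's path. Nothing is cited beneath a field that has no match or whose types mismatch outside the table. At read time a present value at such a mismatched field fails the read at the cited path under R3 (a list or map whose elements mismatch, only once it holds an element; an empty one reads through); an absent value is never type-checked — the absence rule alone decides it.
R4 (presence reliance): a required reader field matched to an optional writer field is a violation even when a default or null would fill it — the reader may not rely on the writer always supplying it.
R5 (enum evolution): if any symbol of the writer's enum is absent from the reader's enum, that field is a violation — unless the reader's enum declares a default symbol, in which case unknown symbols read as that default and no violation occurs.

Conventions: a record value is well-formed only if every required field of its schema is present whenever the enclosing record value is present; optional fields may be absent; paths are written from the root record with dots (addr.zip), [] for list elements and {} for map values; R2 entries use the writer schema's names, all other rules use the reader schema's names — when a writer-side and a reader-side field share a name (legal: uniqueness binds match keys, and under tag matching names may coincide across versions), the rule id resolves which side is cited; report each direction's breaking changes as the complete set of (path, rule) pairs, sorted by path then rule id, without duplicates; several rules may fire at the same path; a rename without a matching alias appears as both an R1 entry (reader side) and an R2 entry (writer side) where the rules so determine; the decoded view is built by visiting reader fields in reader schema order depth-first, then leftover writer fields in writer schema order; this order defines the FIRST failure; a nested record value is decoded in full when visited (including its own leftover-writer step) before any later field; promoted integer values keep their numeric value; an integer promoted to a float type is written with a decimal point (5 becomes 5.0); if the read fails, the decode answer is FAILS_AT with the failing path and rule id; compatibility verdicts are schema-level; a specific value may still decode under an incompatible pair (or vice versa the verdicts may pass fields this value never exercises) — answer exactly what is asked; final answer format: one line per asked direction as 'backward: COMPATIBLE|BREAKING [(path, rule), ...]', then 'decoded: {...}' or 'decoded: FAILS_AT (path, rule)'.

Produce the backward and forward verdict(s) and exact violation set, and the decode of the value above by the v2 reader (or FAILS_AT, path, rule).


backward: BREAKING [(signature, R2)]; forward: BREAKING [(contact.primary, R1), (contact.primary, R4), (contact.score, R4), (signature, R1)]; decoded: FAILS_AT (signature, R2)

arrows below run writer -> reader for Invoice
backward on Invoice — v2 reading data written by v1:
  writer optional, Priority -> Priority: reader tier maps from writer tier
  writer required, Meta -> Meta: reader contact maps from writer contact
  writer optional, int64 -> int64: reader id maps from writer id
  writer signature: unknown to reader
  writer required, bool -> bool: reader contact.primary maps from writer contact.primary
  writer required, float32 -> float32: reader contact.score maps from writer contact.score
  writer optional, int32 -> int32: reader contact.attempts maps from writer contact.attempts
  R2 fires at signature
  => 1 violation(s): backward is BREAKING for Invoice
forward on Invoice — v1 reading data written by v2:
  writer optional, Priority -> Priority: reader tier maps from writer tier
  writer required, Meta -> Meta: reader contact maps from writer contact
  signature has no writer counterpart
  writer optional, int64 -> int64: reader id maps from writer id
  writer optional, bool -> bool: reader contact.primary maps from writer contact.primary
  writer optional, float32 -> float32: reader contact.score maps from writer contact.score
  writer optional, int32 -> int32: reader contact.attempts maps from writer contact.attempts
  R1 fires at contact.primary
  R4 fires at contact.primary
  R4 fires at contact.score
  R1 fires at signature
  => 4 violation(s): forward is BREAKING for Invoice
decode (reader v2):
  tier := "HIGH"
  contact.primary := false
  contact.score := 1.5
  contact.attempts := 3
  id := 0 (missing; default applied)
  read fails at signature under R2 (unknown field)
  => FAILS_AT (signature, R2)


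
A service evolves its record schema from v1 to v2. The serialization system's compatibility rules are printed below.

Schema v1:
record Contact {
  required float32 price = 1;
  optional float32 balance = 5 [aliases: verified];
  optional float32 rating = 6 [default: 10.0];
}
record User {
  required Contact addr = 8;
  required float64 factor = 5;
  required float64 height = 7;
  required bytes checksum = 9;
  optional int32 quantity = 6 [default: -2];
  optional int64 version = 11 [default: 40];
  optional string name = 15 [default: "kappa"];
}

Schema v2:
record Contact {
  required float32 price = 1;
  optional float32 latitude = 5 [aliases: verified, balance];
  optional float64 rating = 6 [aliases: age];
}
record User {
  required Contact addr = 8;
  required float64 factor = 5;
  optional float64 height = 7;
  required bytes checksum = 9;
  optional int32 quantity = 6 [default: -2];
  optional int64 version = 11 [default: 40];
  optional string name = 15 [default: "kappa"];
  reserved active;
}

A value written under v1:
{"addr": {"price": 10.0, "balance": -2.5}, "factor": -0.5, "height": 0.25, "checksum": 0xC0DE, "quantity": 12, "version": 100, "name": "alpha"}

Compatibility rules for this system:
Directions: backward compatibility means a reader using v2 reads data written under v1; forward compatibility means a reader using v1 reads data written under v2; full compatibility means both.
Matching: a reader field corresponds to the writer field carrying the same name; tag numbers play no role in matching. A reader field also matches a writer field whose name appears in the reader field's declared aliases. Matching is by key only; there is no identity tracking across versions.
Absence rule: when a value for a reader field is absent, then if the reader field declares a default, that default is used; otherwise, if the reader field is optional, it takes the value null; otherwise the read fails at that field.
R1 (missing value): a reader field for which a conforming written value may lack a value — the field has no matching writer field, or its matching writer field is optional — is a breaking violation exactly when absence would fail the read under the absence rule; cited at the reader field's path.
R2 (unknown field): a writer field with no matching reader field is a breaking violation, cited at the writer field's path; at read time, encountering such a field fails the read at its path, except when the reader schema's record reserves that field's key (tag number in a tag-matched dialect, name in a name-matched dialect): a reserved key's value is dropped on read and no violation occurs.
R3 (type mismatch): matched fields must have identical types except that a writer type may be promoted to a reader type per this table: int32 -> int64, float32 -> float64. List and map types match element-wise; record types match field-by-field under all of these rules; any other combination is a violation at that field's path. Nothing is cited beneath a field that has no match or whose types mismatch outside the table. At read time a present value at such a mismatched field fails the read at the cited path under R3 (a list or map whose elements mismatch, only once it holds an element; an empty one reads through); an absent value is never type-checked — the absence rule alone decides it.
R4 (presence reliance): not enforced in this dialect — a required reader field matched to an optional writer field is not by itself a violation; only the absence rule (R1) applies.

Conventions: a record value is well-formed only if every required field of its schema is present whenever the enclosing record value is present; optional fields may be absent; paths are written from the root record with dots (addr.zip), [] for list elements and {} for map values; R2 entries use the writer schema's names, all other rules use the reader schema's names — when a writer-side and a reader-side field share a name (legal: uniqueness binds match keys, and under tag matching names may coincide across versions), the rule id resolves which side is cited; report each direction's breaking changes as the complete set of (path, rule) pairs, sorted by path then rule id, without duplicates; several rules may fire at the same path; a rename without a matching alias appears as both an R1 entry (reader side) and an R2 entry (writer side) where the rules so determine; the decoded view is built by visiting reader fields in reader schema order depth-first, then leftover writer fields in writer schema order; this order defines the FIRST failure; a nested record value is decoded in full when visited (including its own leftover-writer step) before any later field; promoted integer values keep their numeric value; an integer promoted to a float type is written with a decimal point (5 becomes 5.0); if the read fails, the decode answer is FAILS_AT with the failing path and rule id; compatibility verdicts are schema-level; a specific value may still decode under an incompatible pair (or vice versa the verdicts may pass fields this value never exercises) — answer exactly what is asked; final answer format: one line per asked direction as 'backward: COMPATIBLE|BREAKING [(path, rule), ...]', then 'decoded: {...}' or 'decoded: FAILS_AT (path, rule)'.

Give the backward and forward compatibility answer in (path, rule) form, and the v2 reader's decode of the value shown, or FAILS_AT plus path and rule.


in User below, arrows point writer -> reader
backward for User (reader v2, writer v1):
  writer required, Contact -> Contact: reader addr maps from writer addr
  writer required, float64 -> float64: reader factor maps from writer factor
  writer required, float64 -> float64: reader height maps from writer height
  writer required, bytes -> bytes: reader checksum maps from writer checksum
  writer optional, int32 -> int32: reader quantity maps from writer quantity
  writer optional, int64 -> int64: reader version maps from writer version
  writer optional, string -> string: reader name maps from writer name
  writer required, float32 -> float32: reader addr.price maps from writer addr.price
  writer optional, float32 -> float32: reader addr.latitude maps from writer addr.balance
  writer optional, float32 -> float64: reader addr.rating maps from writer addr.rating
  nothing fires on User: backward is COMPATIBLE
forward for User (reader v1, writer v2):
  writer required, Contact -> Contact: reader addr maps from writer addr
  writer required, float64 -> float64: reader factor maps from writer factor
  writer optional, float64 -> float64: reader height maps from writer height
  writer required, bytes -> bytes: reader checksum maps from writer checksum
  writer optional, int32 -> int32: reader quantity maps from writer quantity
  writer optional, int64 -> int64: reader version maps from writer version
  writer optional, string -> string: reader name maps from writer name
  writer required, float32 -> float32: reader addr.price maps from writer addr.price
  addr.balance: no writer match
  writer optional, float64 -> float32: reader addr.rating maps from writer addr.rating
  leftover writer field: addr.latitude
  R2 fires at addr.latitude
  R3 fires at addr.rating
  R1 fires at height
  => forward: BREAKING (3)
decode (reader v2):
  addr.price := 10.0
  addr.latitude := -2.5 (from writer balance)
  addr.rating := null (absent, optional -> null)
  factor := -0.5
  height := 0.25
  checksum := 0xC0DE
  quantity := 12
  version := 100
  name := "alpha"
  => decoded: {"addr": {"price": 10.0, "latitude": -2.5, "rating": null}, "factor": -0.5, "height": 0.25, "checksum": 0xC0DE, "quantity": 12, "version": 100, "name": "alpha"}

backward: COMPATIBLE []; forward: BREAKING [(addr.latitude, R2), (addr.rating, R3), (height, R1)]; decoded: {"addr": {"price": 10.0, "latitude": -2.5, "rating": null}, "factor": -0.5, "height": 0.25, "checksum": 0xC0DE, "quantity": 12, "version": 100, "name": "alpha"}


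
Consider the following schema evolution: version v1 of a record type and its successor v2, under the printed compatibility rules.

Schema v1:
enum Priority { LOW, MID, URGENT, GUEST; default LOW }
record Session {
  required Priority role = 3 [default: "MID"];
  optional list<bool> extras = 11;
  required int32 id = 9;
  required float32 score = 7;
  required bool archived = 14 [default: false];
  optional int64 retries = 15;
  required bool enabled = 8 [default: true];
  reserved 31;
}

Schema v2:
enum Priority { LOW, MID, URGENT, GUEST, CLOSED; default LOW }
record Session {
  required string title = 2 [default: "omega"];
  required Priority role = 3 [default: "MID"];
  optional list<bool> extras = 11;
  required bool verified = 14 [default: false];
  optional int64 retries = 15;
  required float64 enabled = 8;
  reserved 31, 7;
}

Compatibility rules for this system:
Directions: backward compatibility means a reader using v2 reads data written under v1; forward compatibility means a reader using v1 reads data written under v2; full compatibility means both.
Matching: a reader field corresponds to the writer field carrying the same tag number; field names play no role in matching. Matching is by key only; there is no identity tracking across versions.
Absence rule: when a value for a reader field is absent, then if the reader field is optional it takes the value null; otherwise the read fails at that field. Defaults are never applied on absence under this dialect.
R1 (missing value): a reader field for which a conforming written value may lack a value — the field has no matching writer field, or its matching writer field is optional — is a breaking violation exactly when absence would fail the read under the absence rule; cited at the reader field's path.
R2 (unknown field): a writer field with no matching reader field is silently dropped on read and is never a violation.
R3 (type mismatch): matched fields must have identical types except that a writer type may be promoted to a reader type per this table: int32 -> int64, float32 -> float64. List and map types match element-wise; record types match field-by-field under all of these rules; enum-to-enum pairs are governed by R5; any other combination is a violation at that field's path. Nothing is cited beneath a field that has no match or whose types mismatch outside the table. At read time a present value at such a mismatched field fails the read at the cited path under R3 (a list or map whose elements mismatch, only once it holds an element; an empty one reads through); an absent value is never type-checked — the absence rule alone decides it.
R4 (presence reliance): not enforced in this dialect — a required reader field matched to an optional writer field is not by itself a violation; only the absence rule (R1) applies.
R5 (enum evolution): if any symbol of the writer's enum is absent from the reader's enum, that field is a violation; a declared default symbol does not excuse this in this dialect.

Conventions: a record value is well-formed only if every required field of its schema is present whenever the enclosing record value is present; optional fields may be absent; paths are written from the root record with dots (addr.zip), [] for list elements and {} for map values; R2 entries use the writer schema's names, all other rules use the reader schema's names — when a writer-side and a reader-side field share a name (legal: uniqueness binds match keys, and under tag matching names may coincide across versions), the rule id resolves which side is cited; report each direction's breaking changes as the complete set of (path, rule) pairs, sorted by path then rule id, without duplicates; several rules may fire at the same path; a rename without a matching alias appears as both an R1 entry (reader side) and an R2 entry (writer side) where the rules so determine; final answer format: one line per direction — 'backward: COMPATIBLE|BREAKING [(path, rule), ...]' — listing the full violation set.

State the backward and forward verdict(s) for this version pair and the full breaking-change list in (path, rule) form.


arrows below run writer -> reader for Session
backward pass over Session, reader schema v2, writer schema v1:
  no writer field matches reader title
  writer required, Priority -> Priority: reader role maps from writer role
  writer optional, list<bool> -> list<bool>: reader extras maps from writer extras
  writer required, bool -> bool: reader verified maps from writer archived
  writer optional, int64 -> int64: reader retries maps from writer retries
  writer required, bool -> float64: reader enabled maps from writer enabled
  writer field id has no reader counterpart
  writer field score has no reader counterpart
  breaking: (enabled, R3)
  breaking: (title, R1)
  => backward verdict for Session: BREAKING, 2 violation(s)
forward pass over Session, reader schema v1, writer schema v2:
  writer required, Priority -> Priority: reader role maps from writer role
  writer optional, list<bool> -> list<bool>: reader extras maps from writer extras
  no writer field matches reader id
  no writer field matches reader score
  writer required, bool -> bool: reader archived maps from writer verified
  writer optional, int64 -> int64: reader retries maps from writer retries
  writer required, float64 -> bool: reader enabled maps from writer enabled
  writer field title has no reader counterpart
  breaking: (enabled, R3)
  breaking: (id, R1)
  breaking: (role, R5)
  breaking: (score, R1)
  => forward verdict for Session: BREAKING, 4 violation(s)

backward: BREAKING [(enabled, R3), (title, R1)]; forward: BREAKING [(enabled, R3), (id, R1), (role, R5), (score, R1)]


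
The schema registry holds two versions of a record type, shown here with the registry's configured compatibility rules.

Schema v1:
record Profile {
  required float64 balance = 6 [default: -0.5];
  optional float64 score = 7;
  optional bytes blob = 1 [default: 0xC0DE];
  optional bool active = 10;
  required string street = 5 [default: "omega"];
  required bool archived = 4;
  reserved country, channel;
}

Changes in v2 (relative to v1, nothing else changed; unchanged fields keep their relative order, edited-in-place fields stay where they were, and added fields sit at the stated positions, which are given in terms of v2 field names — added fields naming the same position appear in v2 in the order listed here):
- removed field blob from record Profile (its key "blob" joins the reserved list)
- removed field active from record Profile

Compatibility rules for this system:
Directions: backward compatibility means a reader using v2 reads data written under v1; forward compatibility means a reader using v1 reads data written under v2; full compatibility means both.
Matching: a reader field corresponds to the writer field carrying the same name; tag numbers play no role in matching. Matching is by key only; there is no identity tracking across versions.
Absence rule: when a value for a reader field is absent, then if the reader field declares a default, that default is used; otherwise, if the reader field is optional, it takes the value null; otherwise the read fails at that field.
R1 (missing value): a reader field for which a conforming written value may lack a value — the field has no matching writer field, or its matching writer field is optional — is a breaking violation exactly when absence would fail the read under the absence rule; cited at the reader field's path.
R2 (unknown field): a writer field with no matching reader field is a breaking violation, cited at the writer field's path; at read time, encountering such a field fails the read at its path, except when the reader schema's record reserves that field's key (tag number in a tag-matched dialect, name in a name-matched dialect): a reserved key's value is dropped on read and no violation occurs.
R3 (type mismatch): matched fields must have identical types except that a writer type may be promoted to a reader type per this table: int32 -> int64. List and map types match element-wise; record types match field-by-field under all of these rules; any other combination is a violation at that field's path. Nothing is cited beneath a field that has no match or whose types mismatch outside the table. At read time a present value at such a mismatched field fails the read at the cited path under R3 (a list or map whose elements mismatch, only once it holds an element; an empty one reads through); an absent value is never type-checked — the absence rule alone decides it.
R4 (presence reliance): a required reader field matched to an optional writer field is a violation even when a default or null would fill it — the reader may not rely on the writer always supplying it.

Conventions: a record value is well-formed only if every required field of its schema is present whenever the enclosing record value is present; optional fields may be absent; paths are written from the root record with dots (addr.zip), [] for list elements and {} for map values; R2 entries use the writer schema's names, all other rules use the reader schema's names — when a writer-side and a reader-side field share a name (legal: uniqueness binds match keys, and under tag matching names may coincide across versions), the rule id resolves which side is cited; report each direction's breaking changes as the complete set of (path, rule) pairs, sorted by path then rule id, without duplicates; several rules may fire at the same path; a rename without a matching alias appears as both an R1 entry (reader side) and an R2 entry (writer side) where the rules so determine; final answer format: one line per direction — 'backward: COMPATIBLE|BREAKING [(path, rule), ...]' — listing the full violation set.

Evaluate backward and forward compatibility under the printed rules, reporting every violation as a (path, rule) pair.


backward: BREAKING [(active, R2)]; forward: COMPATIBLE []

arrows below run writer -> reader for Profile
backward analysis of Profile with v2 as reader and v1 as writer:
  writer required, float64 -> float64: reader balance maps from writer balance
  writer optional, float64 -> float64: reader score maps from writer score
  writer required, string -> string: reader street maps from writer street
  writer required, bool -> bool: reader archived maps from writer archived
  leftover writer field: blob
  leftover writer field: active
  violation R2 at active
  => backward verdict for Profile: BREAKING, 1 violation(s)
forward analysis of Profile with v1 as reader and v2 as writer:
  writer required, float64 -> float64: reader balance maps from writer balance
  writer optional, float64 -> float64: reader score maps from writer score
  blob: no writer-side match
  active: no writer-side match
  writer required, string -> string: reader street maps from writer street
  writer required, bool -> bool: reader archived maps from writer archived
  => no violations; forward on Profile: COMPATIBLE
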